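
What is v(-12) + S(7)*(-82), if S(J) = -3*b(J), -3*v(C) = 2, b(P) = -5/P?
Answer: -3704/21 ≈ -176.38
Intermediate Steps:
v(C) = -⅔ (v(C) = -⅓*2 = -⅔)
S(J) = 15/J (S(J) = -(-15)/J = 15/J)
v(-12) + S(7)*(-82) = -⅔ + (15/7)*(-82) = -⅔ - 1230/7 = -3704/21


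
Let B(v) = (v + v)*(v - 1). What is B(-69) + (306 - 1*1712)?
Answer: 8254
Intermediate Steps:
B(v) = 2*v*(-1 + v) (B(v) = (2*v)*(-1 + v) = 2*v*(-1 + v))
B(-69) + (306 - 1*1712) = 2*(-69)*(-1 - 69) + (306 - 1*1712) = 2*(-69)*(-70) + (306 - 1712) = 9660 - 1406 = 8254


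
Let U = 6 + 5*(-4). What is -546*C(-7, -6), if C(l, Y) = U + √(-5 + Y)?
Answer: 7644 - 546*I*√11 ≈ 7644.0 - 1810.9*I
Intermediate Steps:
U = -14 (U = 6 - 20 = -14)
C(l, Y) = -14 + √(-5 + Y)
-546*C(-7, -6) = -546*(-14 + √(-5 - 6)) = -546*(-14 + √(-11)) = -546*(-14 + I*√11) = 7644 - 546*I*√11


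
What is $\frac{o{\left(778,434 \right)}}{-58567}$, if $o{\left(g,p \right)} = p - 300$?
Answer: $- \frac{134}{58567} \approx -0.002288$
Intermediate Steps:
$o{\left(g,p \right)} = -300 + p$ ($o{\left(g,p \right)} = p - 300 = -300 + p$)
$\frac{o{\left(778,434 \right)}}{-58567} = \frac{-300 + 434}{-58567} = 134 \left(- \frac{1}{58567}\right) = - \frac{134}{58567}$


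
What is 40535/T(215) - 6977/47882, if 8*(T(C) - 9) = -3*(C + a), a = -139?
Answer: -3882065843/1867398 ≈ -2078.9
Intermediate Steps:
T(C) = 489/8 - 3*C/8 (T(C) = 9 + (-3*(C - 139))/8 = 9 + (-3*(-139 + C))/8 = 9 + (417 - 3*C)/8 = 9 + (417/8 - 3*C/8) = 489/8 - 3*C/8)
40535/T(215) - 6977/47882 = 40535/(489/8 - 3/8*215) - 6977/47882 = 40535/(489/8 - 645/8) - 6977*1/47882 = 40535/(-39/2) - 6977/47882 = 40535*(-2/39) - 6977/47882 = -81070/39 - 6977/47882 = -3882065843/1867398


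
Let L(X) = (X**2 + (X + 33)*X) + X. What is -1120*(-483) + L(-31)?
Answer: 541828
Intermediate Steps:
L(X) = X + X**2 + X*(33 + X) (L(X) = (X**2 + (33 + X)*X) + X = (X**2 + X*(33 + X)) + X = X + X**2 + X*(33 + X))
-1120*(-483) + L(-31) = -1120*(-483) + 2*(-31)*(17 - 31) = 540960 + 2*(-31)*(-14) = 540960 + 868 = 541828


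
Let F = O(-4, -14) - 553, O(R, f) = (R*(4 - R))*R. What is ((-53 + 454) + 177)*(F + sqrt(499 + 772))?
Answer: -245650 + 578*sqrt(1271) ≈ -2.2504e+5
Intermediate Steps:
O(R, f) = R**2*(4 - R)
F = -425 (F = (-4)**2*(4 - 1*(-4)) - 553 = 16*(4 + 4) - 553 = 16*8 - 553 = 128 - 553 = -425)
((-53 + 454) + 177)*(F + sqrt(499 + 772)) = ((-53 + 454) + 177)*(-425 + sqrt(499 + 772)) = (401 + 177)*(-425 + sqrt(1271)) = 578*(-425 + sqrt(1271)) = -245650 + 578*sqrt(1271)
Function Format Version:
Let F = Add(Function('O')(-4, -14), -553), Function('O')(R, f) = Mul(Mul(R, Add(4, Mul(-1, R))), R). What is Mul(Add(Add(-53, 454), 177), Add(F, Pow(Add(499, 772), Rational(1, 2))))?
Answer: Add(-245650, Mul(578, Pow(1271, Rational(1, 2)))) ≈ -2.2504e+5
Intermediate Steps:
Function('O')(R, f) = Mul(Pow(R, 2), Add(4, Mul(-1, R)))
F = -425 (F = Add(Mul(Pow(-4, 2), Add(4, Mul(-1, -4))), -553) = Add(Mul(16, Add(4, 4)), -553) = Add(Mul(16, 8), -553) = Add(128, -553) = -425)
Mul(Add(Add(-53, 454), 177), Add(F, Pow(Add(499, 772), Rational(1, 2)))) = Mul(Add(Add(-53, 454), 177), Add(-425, Pow(Add(499, 772), Rational(1, 2)))) = Mul(Add(401, 177), Add(-425, Pow(1271, Rational(1, 2)))) = Mul(578, Add(-425, Pow(1271, Rational(1, 2)))) = Add(-245650, Mul(578, Pow(1271, Rational(1, 2))))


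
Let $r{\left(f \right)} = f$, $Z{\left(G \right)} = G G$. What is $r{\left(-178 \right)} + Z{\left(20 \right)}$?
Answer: $222$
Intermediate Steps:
$Z{\left(G \right)} = G^{2}$
$r{\left(-178 \right)} + Z{\left(20 \right)} = -178 + 20^{2} = -178 + 400 = 222$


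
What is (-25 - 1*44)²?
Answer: 4761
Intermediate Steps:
(-25 - 1*44)² = (-25 - 44)² = (-69)² = 4761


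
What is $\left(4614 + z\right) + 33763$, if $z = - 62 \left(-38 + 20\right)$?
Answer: $39493$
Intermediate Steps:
$z = 1116$ ($z = \left(-62\right) \left(-18\right) = 1116$)
$\left(4614 + z\right) + 33763 = \left(4614 + 1116\right) + 33763 = 5730 + 33763 = 39493$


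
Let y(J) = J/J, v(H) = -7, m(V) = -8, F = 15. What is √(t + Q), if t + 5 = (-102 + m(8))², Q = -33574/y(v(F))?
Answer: I*√21479 ≈ 146.56*I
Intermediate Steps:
y(J) = 1
Q = -33574 (Q = -33574/1 = -33574*1 = -33574)
t = 12095 (t = -5 + (-102 - 8)² = -5 + (-110)² = -5 + 12100 = 12095)
√(t + Q) = √(12095 - 33574) = √(-21479) = I*√21479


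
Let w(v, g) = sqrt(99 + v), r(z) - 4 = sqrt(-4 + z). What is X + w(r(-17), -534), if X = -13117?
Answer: -13117 + sqrt(103 + I*sqrt(21)) ≈ -13107.0 + 0.22571*I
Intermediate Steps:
r(z) = 4 + sqrt(-4 + z)
X + w(r(-17), -534) = -13117 + sqrt(99 + (4 + sqrt(-4 - 17))) = -13117 + sqrt(99 + (4 + sqrt(-21))) = -13117 + sqrt(99 + (4 + I*sqrt(21))) = -13117 + sqrt(103 + I*sqrt(21))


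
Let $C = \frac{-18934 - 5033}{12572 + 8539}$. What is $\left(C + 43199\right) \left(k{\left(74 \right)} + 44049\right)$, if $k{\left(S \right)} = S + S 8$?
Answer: $\frac{13592616568410}{7037} \approx 1.9316 \cdot 10^{9}$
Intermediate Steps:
$k{\left(S \right)} = 9 S$ ($k{\left(S \right)} = S + 8 S = 9 S$)
$C = - \frac{7989}{7037}$ ($C = \frac{-18934 - 5033}{21111} = \left(-18934 - 5033\right) \frac{1}{21111} = \left(-23967\right) \frac{1}{21111} = - \frac{7989}{7037} \approx -1.1353$)
$\left(C + 43199\right) \left(k{\left(74 \right)} + 44049\right) = \left(- \frac{7989}{7037} + 43199\right) \left(9 \cdot 74 + 44049\right) = \frac{303983374 \left(666 + 44049\right)}{7037} = \frac{303983374}{7037} \cdot 44715 = \frac{13592616568410}{7037}$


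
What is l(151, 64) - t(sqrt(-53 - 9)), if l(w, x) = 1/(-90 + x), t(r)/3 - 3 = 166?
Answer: -13183/26 ≈ -507.04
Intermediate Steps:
t(r) = 507 (t(r) = 9 + 3*166 = 9 + 498 = 507)
l(151, 64) - t(sqrt(-53 - 9)) = 1/(-90 + 64) - 1*507 = 1/(-26) - 507 = -1/26 - 507 = -13183/26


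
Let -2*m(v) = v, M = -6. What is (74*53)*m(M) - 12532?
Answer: -766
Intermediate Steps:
m(v) = -v/2
(74*53)*m(M) - 12532 = (74*53)*(-1/2*(-6)) - 12532 = 3922*3 - 12532 = 11766 - 12532 = -766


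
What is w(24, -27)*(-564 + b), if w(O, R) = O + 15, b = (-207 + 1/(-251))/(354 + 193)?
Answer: -3022011174/137297 ≈ -22011.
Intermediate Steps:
b = -51958/137297 (b = (-207 - 1/251)/547 = -51958/251*1/547 = -51958/137297 ≈ -0.37844)
w(O, R) = 15 + O
w(24, -27)*(-564 + b) = (15 + 24)*(-564 - 51958/137297) = 39*(-77487466/137297) = -3022011174/137297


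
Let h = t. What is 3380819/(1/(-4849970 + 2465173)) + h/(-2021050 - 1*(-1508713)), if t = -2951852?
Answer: -4130751393555410539/512337 ≈ -8.0626e+12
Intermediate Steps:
h = -2951852
3380819/(1/(-4849970 + 2465173)) + h/(-2021050 - 1*(-1508713)) = 3380819/(1/(-4849970 + 2465173)) - 2951852/(-2021050 - 1*(-1508713)) = 3380819/(1/(-2384797)) - 2951852/(-2021050 + 1508713) = 3380819/(-1/2384797) - 2951852/(-512337) = 3380819*(-2384797) - 2951852*(-1/512337) = -8062567008743 + 2951852/512337 = -4130751393555410539/512337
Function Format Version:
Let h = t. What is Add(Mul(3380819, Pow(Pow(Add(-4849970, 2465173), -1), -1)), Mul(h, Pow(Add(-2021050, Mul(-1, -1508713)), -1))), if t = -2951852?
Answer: Rational(-4130751393555410539, 512337) ≈ -8.0626e+12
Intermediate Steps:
h = -2951852
Add(Mul(3380819, Pow(Pow(Add(-4849970, 2465173), -1), -1)), Mul(h, Pow(Add(-2021050, Mul(-1, -1508713)), -1))) = Add(Mul(3380819, Pow(Pow(Add(-4849970, 2465173), -1), -1)), Mul(-2951852, Pow(Add(-2021050, Mul(-1, -1508713)), -1))) = Add(Mul(3380819, Pow(Pow(-2384797, -1), -1)), Mul(-2951852, Pow(Add(-2021050, 1508713), -1))) = Add(Mul(3380819, Pow(Rational(-1, 2384797), -1)), Mul(-2951852, Pow(-512337, -1))) = Add(Mul(3380819, -2384797), Mul(-2951852, Rational(-1, 512337))) = Add(-8062567008743, Rational(2951852, 512337)) = Rational(-4130751393555410539, 512337)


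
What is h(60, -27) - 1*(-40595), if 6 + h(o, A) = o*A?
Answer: 38969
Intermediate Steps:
h(o, A) = -6 + A*o (h(o, A) = -6 + o*A = -6 + A*o)
h(60, -27) - 1*(-40595) = (-6 - 27*60) - 1*(-40595) = (-6 - 1620) + 40595 = -1626 + 40595 = 38969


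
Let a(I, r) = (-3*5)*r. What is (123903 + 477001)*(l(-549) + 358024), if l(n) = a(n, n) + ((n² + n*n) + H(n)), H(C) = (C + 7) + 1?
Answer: 581987542080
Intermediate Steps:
H(C) = 8 + C (H(C) = (7 + C) + 1 = 8 + C)
a(I, r) = -15*r
l(n) = 8 - 14*n + 2*n² (l(n) = -15*n + ((n² + n*n) + (8 + n)) = -15*n + ((n² + n²) + (8 + n)) = -15*n + (2*n² + (8 + n)) = -15*n + (8 + n + 2*n²) = 8 - 14*n + 2*n²)
(123903 + 477001)*(l(-549) + 358024) = (123903 + 477001)*((8 - 14*(-549) + 2*(-549)²) + 358024) = 600904*((8 + 7686 + 2*301401) + 358024) = 600904*((8 + 7686 + 602802) + 358024) = 600904*(610496 + 358024) = 600904*968520 = 581987542080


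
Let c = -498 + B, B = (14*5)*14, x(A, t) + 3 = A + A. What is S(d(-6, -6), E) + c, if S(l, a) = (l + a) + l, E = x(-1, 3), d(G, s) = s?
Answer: 465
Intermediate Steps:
x(A, t) = -3 + 2*A (x(A, t) = -3 + (A + A) = -3 + 2*A)
B = 980 (B = 70*14 = 980)
E = -5 (E = -3 + 2*(-1) = -3 - 2 = -5)
S(l, a) = a + 2*l (S(l, a) = (a + l) + l = a + 2*l)
c = 482 (c = -498 + 980 = 482)
S(d(-6, -6), E) + c = (-5 + 2*(-6)) + 482 = (-5 - 12) + 482 = -17 + 482 = 465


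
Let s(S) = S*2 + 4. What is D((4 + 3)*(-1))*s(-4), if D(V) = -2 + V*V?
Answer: -188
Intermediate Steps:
D(V) = -2 + V**2
s(S) = 4 + 2*S (s(S) = 2*S + 4 = 4 + 2*S)
D((4 + 3)*(-1))*s(-4) = (-2 + ((4 + 3)*(-1))**2)*(4 + 2*(-4)) = (-2 + (7*(-1))**2)*(4 - 8) = (-2 + (-7)**2)*(-4) = (-2 + 49)*(-4) = 47*(-4) = -188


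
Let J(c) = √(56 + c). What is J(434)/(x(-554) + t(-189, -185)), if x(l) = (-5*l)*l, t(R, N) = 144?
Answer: -7*√10/1534436 ≈ -1.4426e-5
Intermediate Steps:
x(l) = -5*l²
J(434)/(x(-554) + t(-189, -185)) = √(56 + 434)/(-5*(-554)² + 144) = √490/(-5*306916 + 144) = (7*√10)/(-1534580 + 144) = (7*√10)/(-1534436) = (7*√10)*(-1/1534436) = -7*√10/1534436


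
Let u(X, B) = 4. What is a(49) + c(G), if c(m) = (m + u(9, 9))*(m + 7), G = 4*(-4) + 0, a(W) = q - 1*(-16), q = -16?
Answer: 108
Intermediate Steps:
a(W) = 0 (a(W) = -16 - 1*(-16) = -16 + 16 = 0)
G = -16 (G = -16 + 0 = -16)
c(m) = (4 + m)*(7 + m) (c(m) = (m + 4)*(m + 7) = (4 + m)*(7 + m))
a(49) + c(G) = 0 + (28 + (-16)² + 11*(-16)) = 0 + (28 + 256 - 176) = 0 + 108 = 108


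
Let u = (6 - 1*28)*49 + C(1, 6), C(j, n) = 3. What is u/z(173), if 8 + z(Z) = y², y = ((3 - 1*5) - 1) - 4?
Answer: -1075/41 ≈ -26.220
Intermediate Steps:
y = -7 (y = ((3 - 5) - 1) - 4 = (-2 - 1) - 4 = -3 - 4 = -7)
z(Z) = 41 (z(Z) = -8 + (-7)² = -8 + 49 = 41)
u = -1075 (u = (6 - 1*28)*49 + 3 = (6 - 28)*49 + 3 = -22*49 + 3 = -1078 + 3 = -1075)
u/z(173) = -1075/41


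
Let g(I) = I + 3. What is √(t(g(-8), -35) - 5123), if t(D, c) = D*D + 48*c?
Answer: I*√6778 ≈ 82.329*I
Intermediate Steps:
g(I) = 3 + I
t(D, c) = D² + 48*c
√(t(g(-8), -35) - 5123) = √(((3 - 8)² + 48*(-35)) - 5123) = √(((-5)² - 1680) - 5123) = √((25 - 1680) - 5123) = √(-1655 - 5123) = √(-6778) = I*√6778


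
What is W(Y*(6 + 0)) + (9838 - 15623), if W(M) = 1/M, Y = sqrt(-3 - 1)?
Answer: -5785 - I/12 ≈ -5785.0 - 0.083333*I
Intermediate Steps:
Y = 2*I (Y = sqrt(-4) = 2*I ≈ 2.0*I)
W(Y*(6 + 0)) + (9838 - 15623) = 1/((2*I)*(6 + 0)) + (9838 - 15623) = 1/((2*I)*6) - 5785 = 1/(12*I) - 5785 = -I/12 - 5785 = -5785 - I/12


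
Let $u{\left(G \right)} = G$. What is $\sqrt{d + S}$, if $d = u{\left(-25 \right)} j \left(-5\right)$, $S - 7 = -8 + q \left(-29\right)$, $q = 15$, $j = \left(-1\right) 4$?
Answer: $6 i \sqrt{26} \approx 30.594 i$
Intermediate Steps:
$j = -4$
$S = -436$ ($S = 7 + \left(-8 + 15 \left(-29\right)\right) = 7 - 443 = -436$)
$d = -500$ ($d = - 25 \left(\left(-4\right) \left(-5\right)\right) = \left(-25\right) 20 = -500$)
$\sqrt{d + S} = \sqrt{-500 - 436} = \sqrt{-936} = 6 i \sqrt{26}$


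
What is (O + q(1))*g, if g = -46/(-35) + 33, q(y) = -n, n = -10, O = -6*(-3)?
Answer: 4804/5 ≈ 960.80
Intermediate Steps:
O = 18
q(y) = 10 (q(y) = -1*(-10) = 10)
g = 1201/35 (g = -46*(-1/35) + 33 = 46/35 + 33 = 1201/35 ≈ 34.314)
(O + q(1))*g = (18 + 10)*(1201/35) = 28*(1201/35) = 4804/5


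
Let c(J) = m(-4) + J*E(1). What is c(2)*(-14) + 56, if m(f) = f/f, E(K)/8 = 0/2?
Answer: 42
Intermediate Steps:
E(K) = 0 (E(K) = 8*(0/2) = 8*(0*(1/2)) = 8*0 = 0)
m(f) = 1
c(J) = 1 (c(J) = 1 + J*0 = 1 + 0 = 1)
c(2)*(-14) + 56 = 1*(-14) + 56 = -14 + 56 = 42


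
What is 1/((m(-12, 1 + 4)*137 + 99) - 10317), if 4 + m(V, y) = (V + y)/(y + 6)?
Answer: -11/119385 ≈ -9.2139e-5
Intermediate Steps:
m(V, y) = -4 + (V + y)/(6 + y) (m(V, y) = -4 + (V + y)/(y + 6) = -4 + (V + y)/(6 + y))
1/((m(-12, 1 + 4)*137 + 99) - 10317) = 1/((((-24 - 12 - 3*(1 + 4))/(6 + (1 + 4)))*137 + 99) - 10317) = 1/((((-24 - 12 - 3*5)/(6 + 5))*137 + 99) - 10317) = 1/((((-24 - 12 - 15)/11)*137 + 99) - 10317) = 1/((((1/11)*(-51))*137 + 99) - 10317) = 1/((-51/11*137 + 99) - 10317) = 1/((-6987/11 + 99) - 10317) = 1/(-5898/11 - 10317) = 1/(-119385/11) = -11/119385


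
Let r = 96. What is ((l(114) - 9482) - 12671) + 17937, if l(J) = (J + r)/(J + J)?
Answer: -160173/38 ≈ -4215.1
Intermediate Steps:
l(J) = (96 + J)/(2*J) (l(J) = (J + 96)/(J + J) = (96 + J)/((2*J)) = (96 + J)*(1/(2*J)) = (96 + J)/(2*J))
((l(114) - 9482) - 12671) + 17937 = (((½)*(96 + 114)/114 - 9482) - 12671) + 17937 = (((½)*(1/114)*210 - 9482) - 12671) + 17937 = ((35/38 - 9482) - 12671) + 17937 = (-360281/38 - 12671) + 17937 = -841779/38 + 17937 = -160173/38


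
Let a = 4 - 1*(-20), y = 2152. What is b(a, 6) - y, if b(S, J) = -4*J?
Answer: -2176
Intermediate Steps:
a = 24 (a = 4 + 20 = 24)
b(a, 6) - y = -4*6 - 1*2152 = -24 - 2152 = -2176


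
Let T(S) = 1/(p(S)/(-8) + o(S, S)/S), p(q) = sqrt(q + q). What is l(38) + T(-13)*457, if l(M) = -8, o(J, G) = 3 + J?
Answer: 8*(-13*sqrt(26) + 5861*I)/(13*sqrt(26) + 80*I) ≈ 344.25 + 291.88*I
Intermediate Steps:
p(q) = sqrt(2)*sqrt(q) (p(q) = sqrt(2*q) = sqrt(2)*sqrt(q))
T(S) = 1/((3 + S)/S - sqrt(2)*sqrt(S)/8) (T(S) = 1/((sqrt(2)*sqrt(S))/(-8) + (3 + S)/S) = 1/((sqrt(2)*sqrt(S))*(-1/8) + (3 + S)/S) = 1/(-sqrt(2)*sqrt(S)/8 + (3 + S)/S) = 1/((3 + S)/S - sqrt(2)*sqrt(S)/8))
l(38) + T(-13)*457 = -8 + (8*(-13)/(24 + 8*(-13) - sqrt(2)*(-13)**(3/2)))*457 = -8 + (8*(-13)/(24 - 104 - sqrt(2)*(-13*I*sqrt(13))))*457 = -8 + (8*(-13)/(24 - 104 + 13*I*sqrt(26)))*457 = -8 + (8*(-13)/(-80 + 13*I*sqrt(26)))*457 = -8 - 104/(-80 + 13*I*sqrt(26))*457 = -8 - 47528/(-80 + 13*I*sqrt(26))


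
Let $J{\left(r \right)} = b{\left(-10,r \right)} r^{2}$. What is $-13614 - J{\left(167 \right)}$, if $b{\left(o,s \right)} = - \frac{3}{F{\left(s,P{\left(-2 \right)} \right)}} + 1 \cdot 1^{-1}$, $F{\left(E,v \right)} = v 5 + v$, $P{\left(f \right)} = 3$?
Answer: $- \frac{221129}{6} \approx -36855.0$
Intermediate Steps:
$F{\left(E,v \right)} = 6 v$ ($F{\left(E,v \right)} = 5 v + v = 6 v$)
$b{\left(o,s \right)} = \frac{5}{6}$ ($b{\left(o,s \right)} = - \frac{3}{6 \cdot 3} + 1 \cdot 1^{-1} = - \frac{3}{18} + 1 \cdot 1 = \left(-3\right) \frac{1}{18} + 1 = - \frac{1}{6} + 1 = \frac{5}{6}$)
$J{\left(r \right)} = \frac{5 r^{2}}{6}$
$-13614 - J{\left(167 \right)} = -13614 - \frac{5 \cdot 167^{2}}{6} = -13614 - \frac{5}{6} \cdot 27889 = -13614 - \frac{139445}{6} = - \frac{221129}{6}$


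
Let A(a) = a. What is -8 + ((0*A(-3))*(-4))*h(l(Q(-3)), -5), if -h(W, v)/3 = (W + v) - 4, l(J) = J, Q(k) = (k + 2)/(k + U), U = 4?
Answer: -8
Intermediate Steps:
Q(k) = (2 + k)/(4 + k) (Q(k) = (k + 2)/(k + 4) = (2 + k)/(4 + k))
h(W, v) = 12 - 3*W - 3*v (h(W, v) = -3*((W + v) - 4) = -3*(-4 + W + v) = 12 - 3*W - 3*v)
-8 + ((0*A(-3))*(-4))*h(l(Q(-3)), -5) = -8 + ((0*(-3))*(-4))*(12 - 3*(2 - 3)/(4 - 3) - 3*(-5)) = -8 + (0*(-4))*(12 - 3*(-1)/1 + 15) = -8 + 0*(12 - 3*(-1) + 15) = -8 + 0*(12 + 3 + 15) = -8 + 0*30 = -8 + 0 = -8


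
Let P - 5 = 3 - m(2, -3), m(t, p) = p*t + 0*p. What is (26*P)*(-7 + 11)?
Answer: 1456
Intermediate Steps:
m(t, p) = p*t (m(t, p) = p*t + 0 = p*t)
P = 14 (P = 5 + (3 - (-3)*2) = 5 + (3 - 1*(-6)) = 5 + (3 + 6) = 5 + 9 = 14)
(26*P)*(-7 + 11) = (26*14)*(-7 + 11) = 364*4 = 1456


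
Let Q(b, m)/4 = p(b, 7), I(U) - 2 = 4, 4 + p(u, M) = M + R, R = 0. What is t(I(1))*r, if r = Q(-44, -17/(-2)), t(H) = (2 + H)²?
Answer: 768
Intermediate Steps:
p(u, M) = -4 + M (p(u, M) = -4 + (M + 0) = -4 + M)
I(U) = 6 (I(U) = 2 + 4 = 6)
Q(b, m) = 12 (Q(b, m) = 4*(-4 + 7) = 4*3 = 12)
r = 12
t(I(1))*r = (2 + 6)²*12 = 8²*12 = 64*12 = 768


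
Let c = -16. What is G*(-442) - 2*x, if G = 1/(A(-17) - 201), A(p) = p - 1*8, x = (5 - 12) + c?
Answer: 5419/113 ≈ 47.956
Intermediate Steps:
x = -23 (x = (5 - 12) - 16 = -7 - 16 = -23)
A(p) = -8 + p (A(p) = p - 8 = -8 + p)
G = -1/226 (G = 1/((-8 - 17) - 201) = 1/(-25 - 201) = 1/(-226) = -1/226 ≈ -0.0044248)
G*(-442) - 2*x = -1/226*(-442) - 2*(-23) = 221/113 + 46 = 5419/113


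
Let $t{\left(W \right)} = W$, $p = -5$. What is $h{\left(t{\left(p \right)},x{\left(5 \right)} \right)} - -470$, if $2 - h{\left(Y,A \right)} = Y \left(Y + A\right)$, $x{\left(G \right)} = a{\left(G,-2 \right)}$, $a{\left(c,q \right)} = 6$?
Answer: $477$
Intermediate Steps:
$x{\left(G \right)} = 6$
$h{\left(Y,A \right)} = 2 - Y \left(A + Y\right)$ ($h{\left(Y,A \right)} = 2 - Y \left(Y + A\right) = 2 - Y \left(A + Y\right)$)
$h{\left(t{\left(p \right)},x{\left(5 \right)} \right)} - -470 = \left(2 - \left(-5\right)^{2} - 6 \left(-5\right)\right) - -470 = \left(2 - 25 + 30\right) + 470 = 7 + 470 = 477$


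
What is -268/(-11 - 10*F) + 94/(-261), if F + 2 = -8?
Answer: -78314/23229 ≈ -3.3714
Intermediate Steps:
F = -10 (F = -2 - 8 = -10)
-268/(-11 - 10*F) + 94/(-261) = -268/(-11 - 10*(-10)) + 94/(-261) = -268/(-11 + 100) + 94*(-1/261) = -268/89 - 94/261 = -78314/23229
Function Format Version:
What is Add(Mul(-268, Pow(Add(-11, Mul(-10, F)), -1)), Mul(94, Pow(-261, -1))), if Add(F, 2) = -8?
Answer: Rational(-78314, 23229) ≈ -3.3714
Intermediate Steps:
F = -10 (F = Add(-2, -8) = -10)
Add(Mul(-268, Pow(Add(-11, Mul(-10, F)), -1)), Mul(94, Pow(-261, -1))) = Add(Mul(-268, Pow(Add(-11, Mul(-10, -10)), -1)), Mul(94, Pow(-261, -1))) = Add(Mul(-268, Pow(Add(-11, 100), -1)), Mul(94, Rational(-1, 261))) = Add(Mul(-268, Pow(89, -1)), Rational(-94, 261)) = Add(Mul(-268, Rational(1, 89)), Rational(-94, 261)) = Add(Rational(-268, 89), Rational(-94, 261)) = Rational(-78314, 23229)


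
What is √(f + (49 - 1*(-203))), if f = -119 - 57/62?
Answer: √507718/62 ≈ 11.493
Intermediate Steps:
f = -7435/62 (f = -119 - 57*1/62 = -119 - 57/62 = -7435/62 ≈ -119.92)
√(f + (49 - 1*(-203))) = √(-7435/62 + (49 - 1*(-203))) = √(-7435/62 + (49 + 203)) = √(-7435/62 + 252) = √(8189/62) = √507718/62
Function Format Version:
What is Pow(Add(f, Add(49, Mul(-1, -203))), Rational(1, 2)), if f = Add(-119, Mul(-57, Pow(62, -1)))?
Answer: Mul(Rational(1, 62), Pow(507718, Rational(1, 2))) ≈ 11.493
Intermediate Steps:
f = Rational(-7435, 62) (f = Add(-119, Mul(-57, Rational(1, 62))) = Add(-119, Rational(-57, 62)) = Rational(-7435, 62) ≈ -119.92)
Pow(Add(f, Add(49, Mul(-1, -203))), Rational(1, 2)) = Pow(Add(Rational(-7435, 62), Add(49, Mul(-1, -203))), Rational(1, 2)) = Pow(Add(Rational(-7435, 62), Add(49, 203)), Rational(1, 2)) = Pow(Add(Rational(-7435, 62), 252), Rational(1, 2)) = Pow(Rational(8189, 62), Rational(1, 2)) = Mul(Rational(1, 62), Pow(507718, Rational(1, 2)))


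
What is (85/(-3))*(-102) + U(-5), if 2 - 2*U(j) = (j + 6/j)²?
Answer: 143589/50 ≈ 2871.8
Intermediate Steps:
U(j) = 1 - (j + 6/j)²/2
(85/(-3))*(-102) + U(-5) = (85/(-3))*(-102) + (1 - ½*(6 + (-5)²)²/(-5)²) = (85*(-⅓))*(-102) + (1 - ½*1/25*(6 + 25)²) = -85/3*(-102) + (1 - ½*1/25*31²) = 2890 + (1 - ½*1/25*961) = 2890 + (1 - 961/50) = 2890 - 911/50 = 143589/50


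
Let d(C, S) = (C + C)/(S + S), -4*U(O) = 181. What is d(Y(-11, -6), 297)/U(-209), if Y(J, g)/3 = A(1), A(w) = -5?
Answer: 20/17919 ≈ 0.0011161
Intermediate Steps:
U(O) = -181/4 (U(O) = -¼*181 = -181/4)
Y(J, g) = -15 (Y(J, g) = 3*(-5) = -15)
d(C, S) = C/S (d(C, S) = (2*C)/((2*S)) = (2*C)*(1/(2*S)) = C/S)
d(Y(-11, -6), 297)/U(-209) = (-15/297)/(-181/4) = -15*1/297*(-4/181) = -5/99*(-4/181) = 20/17919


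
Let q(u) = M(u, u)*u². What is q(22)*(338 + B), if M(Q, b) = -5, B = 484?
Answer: -1989240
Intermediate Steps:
q(u) = -5*u²
q(22)*(338 + B) = (-5*22²)*(338 + 484) = -5*484*822 = -2420*822 = -1989240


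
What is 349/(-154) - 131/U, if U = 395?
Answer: -158029/60830 ≈ -2.5979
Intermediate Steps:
349/(-154) - 131/U = 349/(-154) - 131/395 = 349*(-1/154) - 131*1/395 = -349/154 - 131/395 = -158029/60830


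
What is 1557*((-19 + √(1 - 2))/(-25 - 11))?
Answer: 3287/4 - 173*I/4 ≈ 821.75 - 43.25*I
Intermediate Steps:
1557*((-19 + √(1 - 2))/(-25 - 11)) = 1557*((-19 + √(-1))/(-36)) = 1557*((-19 + I)*(-1/36)) = 1557*(19/36 - I/36) = 3287/4 - 173*I/4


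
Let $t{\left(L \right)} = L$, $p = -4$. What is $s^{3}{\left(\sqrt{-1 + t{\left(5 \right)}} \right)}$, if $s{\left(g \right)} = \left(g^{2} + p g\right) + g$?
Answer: $-8$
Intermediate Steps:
$s{\left(g \right)} = g^{2} - 3 g$ ($s{\left(g \right)} = \left(g^{2} - 4 g\right) + g = g^{2} - 3 g$)
$s^{3}{\left(\sqrt{-1 + t{\left(5 \right)}} \right)} = \left(\sqrt{-1 + 5} \left(-3 + \sqrt{-1 + 5}\right)\right)^{3} = \left(\sqrt{4} \left(-3 + \sqrt{4}\right)\right)^{3} = \left(2 \left(-3 + 2\right)\right)^{3} = \left(2 \left(-1\right)\right)^{3} = \left(-2\right)^{3} = -8$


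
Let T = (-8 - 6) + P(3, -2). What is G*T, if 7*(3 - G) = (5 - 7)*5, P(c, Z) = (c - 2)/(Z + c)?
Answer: -403/7 ≈ -57.571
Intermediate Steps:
P(c, Z) = (-2 + c)/(Z + c)
G = 31/7 (G = 3 - (5 - 7)*5/7 = 3 - (-2)*5/7 = 3 - ⅐*(-10) = 3 + 10/7 = 31/7 ≈ 4.4286)
T = -13 (T = (-8 - 6) + (-2 + 3)/(-2 + 3) = -14 + 1/1 = -14 + 1*1 = -14 + 1 = -13)
G*T = (31/7)*(-13) = -403/7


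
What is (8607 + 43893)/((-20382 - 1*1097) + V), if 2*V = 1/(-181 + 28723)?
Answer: -599382000/245221447 ≈ -2.4442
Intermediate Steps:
V = 1/57084 (V = 1/(2*(-181 + 28723)) = (½)/28542 = (½)*(1/28542) = 1/57084 ≈ 1.7518e-5)
(8607 + 43893)/((-20382 - 1*1097) + V) = (8607 + 43893)/((-20382 - 1*1097) + 1/57084) = 52500/((-20382 - 1097) + 1/57084) = 52500/(-21479 + 1/57084) = 52500/(-1226107235/57084) = 52500*(-57084/1226107235) = -599382000/245221447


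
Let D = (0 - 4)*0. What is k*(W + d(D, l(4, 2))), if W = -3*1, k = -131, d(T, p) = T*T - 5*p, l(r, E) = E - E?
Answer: 393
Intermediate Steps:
l(r, E) = 0
D = 0 (D = -4*0 = 0)
d(T, p) = T² - 5*p
W = -3
k*(W + d(D, l(4, 2))) = -131*(-3 + (0² - 5*0)) = -131*(-3 + (0 + 0)) = -131*(-3 + 0) = -131*(-3) = 393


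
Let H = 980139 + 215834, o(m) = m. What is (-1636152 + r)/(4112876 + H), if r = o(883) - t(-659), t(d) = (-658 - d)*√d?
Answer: -1635269/5308849 - I*√659/5308849 ≈ -0.30803 - 4.8355e-6*I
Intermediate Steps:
t(d) = √d*(-658 - d)
r = 883 - I*√659 (r = 883 - √(-659)*(-658 - 1*(-659)) = 883 - I*√659*(-658 + 659) = 883 - I*√659 ≈ 883.0 - 25.671*I)
H = 1195973
(-1636152 + r)/(4112876 + H) = (-1636152 + (883 - I*√659))/(4112876 + 1195973) = (-1635269 - I*√659)/5308849 = (-1635269 - I*√659)*(1/5308849) = -1635269/5308849 - I*√659/5308849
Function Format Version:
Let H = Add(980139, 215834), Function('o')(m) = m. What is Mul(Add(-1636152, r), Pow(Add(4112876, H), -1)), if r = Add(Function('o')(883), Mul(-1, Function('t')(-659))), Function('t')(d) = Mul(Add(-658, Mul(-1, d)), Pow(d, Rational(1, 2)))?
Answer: Add(Rational(-1635269, 5308849), Mul(Rational(-1, 5308849), I, Pow(659, Rational(1, 2)))) ≈ Add(-0.30803, Mul(-4.8355e-6, I))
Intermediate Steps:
Function('t')(d) = Mul(Pow(d, Rational(1, 2)), Add(-658, Mul(-1, d)))
r = Add(883, Mul(-1, I, Pow(659, Rational(1, 2)))) (r = Add(883, Mul(-1, Mul(Pow(-659, Rational(1, 2)), Add(-658, Mul(-1, -659))))) = Add(883, Mul(-1, Mul(Mul(I, Pow(659, Rational(1, 2))), Add(-658, 659)))) = Add(883, Mul(-1, Mul(Mul(I, Pow(659, Rational(1, 2))), 1))) = Add(883, Mul(-1, Mul(I, Pow(659, Rational(1, 2))))) = Add(883, Mul(-1, I, Pow(659, Rational(1, 2)))) ≈ Add(883.00, Mul(-25.671, I)))
H = 1195973
Mul(Add(-1636152, r), Pow(Add(4112876, H), -1)) = Mul(Add(-1636152, Add(883, Mul(-1, I, Pow(659, Rational(1, 2))))), Pow(Add(4112876, 1195973), -1)) = Mul(Add(-1635269, Mul(-1, I, Pow(659, Rational(1, 2)))), Pow(5308849, -1)) = Mul(Add(-1635269, Mul(-1, I, Pow(659, Rational(1, 2)))), Rational(1, 5308849)) = Add(Rational(-1635269, 5308849), Mul(Rational(-1, 5308849), I, Pow(659, Rational(1, 2))))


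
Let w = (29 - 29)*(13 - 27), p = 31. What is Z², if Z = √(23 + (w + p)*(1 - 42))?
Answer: -1248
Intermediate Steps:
w = 0 (w = 0*(-14) = 0)
Z = 4*I*√78 (Z = √(23 + (0 + 31)*(1 - 42)) = √(23 + 31*(-41)) = √(23 - 1271) = √(-1248) = 4*I*√78 ≈ 35.327*I)
Z² = (4*I*√78)² = -1248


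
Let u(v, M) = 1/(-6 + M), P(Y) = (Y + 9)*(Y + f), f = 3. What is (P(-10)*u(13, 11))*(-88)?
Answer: -616/5 ≈ -123.20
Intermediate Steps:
P(Y) = (3 + Y)*(9 + Y) (P(Y) = (Y + 9)*(Y + 3) = (9 + Y)*(3 + Y) = (3 + Y)*(9 + Y))
(P(-10)*u(13, 11))*(-88) = ((27 + (-10)² + 12*(-10))/(-6 + 11))*(-88) = ((27 + 100 - 120)/5)*(-88) = (7*(⅕))*(-88) = (7/5)*(-88) = -616/5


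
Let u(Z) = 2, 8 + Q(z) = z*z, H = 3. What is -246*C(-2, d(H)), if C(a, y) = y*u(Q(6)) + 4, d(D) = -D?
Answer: 492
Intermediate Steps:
Q(z) = -8 + z² (Q(z) = -8 + z*z = -8 + z²)
C(a, y) = 4 + 2*y (C(a, y) = y*2 + 4 = 2*y + 4 = 4 + 2*y)
-246*C(-2, d(H)) = -246*(4 + 2*(-1*3)) = -246*(4 + 2*(-3)) = -246*(4 - 6) = -246*(-2) = 492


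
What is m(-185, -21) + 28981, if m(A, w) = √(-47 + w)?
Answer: 28981 + 2*I*√17 ≈ 28981.0 + 8.2462*I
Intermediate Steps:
m(-185, -21) + 28981 = √(-47 - 21) + 28981 = √(-68) + 28981 = 2*I*√17 + 28981 = 28981 + 2*I*√17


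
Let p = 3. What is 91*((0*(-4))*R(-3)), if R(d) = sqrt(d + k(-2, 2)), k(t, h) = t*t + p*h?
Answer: 0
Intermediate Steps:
k(t, h) = t**2 + 3*h (k(t, h) = t*t + 3*h = t**2 + 3*h)
R(d) = sqrt(10 + d) (R(d) = sqrt(d + ((-2)**2 + 3*2)) = sqrt(d + (4 + 6)) = sqrt(d + 10) = sqrt(10 + d))
91*((0*(-4))*R(-3)) = 91*((0*(-4))*sqrt(10 - 3)) = 91*(0*sqrt(7)) = 91*0 = 0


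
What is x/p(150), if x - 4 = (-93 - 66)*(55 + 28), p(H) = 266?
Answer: -13193/266 ≈ -49.598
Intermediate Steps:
x = -13193 (x = 4 + (-93 - 66)*(55 + 28) = 4 - 159*83 = 4 - 13197 = -13193)
x/p(150) = -13193/266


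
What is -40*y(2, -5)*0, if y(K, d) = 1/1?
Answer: 0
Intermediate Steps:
y(K, d) = 1
-40*y(2, -5)*0 = -40*1*0 = -40*0 = 0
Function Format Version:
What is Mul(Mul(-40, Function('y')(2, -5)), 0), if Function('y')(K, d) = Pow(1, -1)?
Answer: 0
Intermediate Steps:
Function('y')(K, d) = 1
Mul(Mul(-40, Function('y')(2, -5)), 0) = Mul(Mul(-40, 1), 0) = Mul(-40, 0) = 0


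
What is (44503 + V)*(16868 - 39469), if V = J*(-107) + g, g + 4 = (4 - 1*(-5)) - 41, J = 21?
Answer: -954214220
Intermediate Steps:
g = -36 (g = -4 + ((4 - 1*(-5)) - 41) = -4 + ((4 + 5) - 41) = -4 + (9 - 41) = -4 - 32 = -36)
V = -2283 (V = 21*(-107) - 36 = -2247 - 36 = -2283)
(44503 + V)*(16868 - 39469) = (44503 - 2283)*(16868 - 39469) = 42220*(-22601) = -954214220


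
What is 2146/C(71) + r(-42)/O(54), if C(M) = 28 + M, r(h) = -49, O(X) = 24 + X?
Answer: 54179/2574 ≈ 21.049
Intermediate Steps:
2146/C(71) + r(-42)/O(54) = 2146/(28 + 71) - 49/(24 + 54) = 2146/99 - 49/78 = 54179/2574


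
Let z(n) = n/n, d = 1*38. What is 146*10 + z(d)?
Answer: 1461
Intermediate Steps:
d = 38
z(n) = 1
146*10 + z(d) = 146*10 + 1 = 1460 + 1 = 1461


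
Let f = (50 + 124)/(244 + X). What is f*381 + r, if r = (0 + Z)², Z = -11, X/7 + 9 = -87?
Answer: -7253/214 ≈ -33.893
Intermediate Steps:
X = -672 (X = -63 + 7*(-87) = -63 - 609 = -672)
f = -87/214 (f = (50 + 124)/(244 - 672) = 174/(-428) = 174*(-1/428) = -87/214 ≈ -0.40654)
r = 121 (r = (0 - 11)² = (-11)² = 121)
f*381 + r = -87/214*381 + 121 = -33147/214 + 121 = -7253/214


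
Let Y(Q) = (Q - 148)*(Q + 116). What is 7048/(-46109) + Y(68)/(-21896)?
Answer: 407144/783853 ≈ 0.51941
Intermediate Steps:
Y(Q) = (-148 + Q)*(116 + Q)
7048/(-46109) + Y(68)/(-21896) = 7048/(-46109) + (-17168 + 68**2 - 32*68)/(-21896) = 7048*(-1/46109) + (-17168 + 4624 - 2176)*(-1/21896) = -7048/46109 - 14720*(-1/21896) = -7048/46109 + 80/119 = 407144/783853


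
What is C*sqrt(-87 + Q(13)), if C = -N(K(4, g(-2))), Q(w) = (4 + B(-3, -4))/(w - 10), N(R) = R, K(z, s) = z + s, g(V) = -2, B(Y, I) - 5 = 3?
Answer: -2*I*sqrt(83) ≈ -18.221*I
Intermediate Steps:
B(Y, I) = 8 (B(Y, I) = 5 + 3 = 8)
K(z, s) = s + z
Q(w) = 12/(-10 + w) (Q(w) = (4 + 8)/(w - 10) = 12/(-10 + w))
C = -2 (C = -(-2 + 4) = -1*2 = -2)
C*sqrt(-87 + Q(13)) = -2*sqrt(-87 + 12/(-10 + 13)) = -2*sqrt(-87 + 12/3) = -2*sqrt(-87 + 12*(1/3)) = -2*sqrt(-87 + 4) = -2*I*sqrt(83)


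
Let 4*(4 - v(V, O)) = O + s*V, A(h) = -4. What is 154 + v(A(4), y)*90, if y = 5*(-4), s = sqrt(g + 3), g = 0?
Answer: 964 + 90*sqrt(3) ≈ 1119.9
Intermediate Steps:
s = sqrt(3) (s = sqrt(0 + 3) = sqrt(3) ≈ 1.7320)
y = -20
v(V, O) = 4 - O/4 - V*sqrt(3)/4 (v(V, O) = 4 - (O + sqrt(3)*V)/4 = 4 - (O + V*sqrt(3))/4 = 4 + (-O/4 - V*sqrt(3)/4) = 4 - O/4 - V*sqrt(3)/4)
154 + v(A(4), y)*90 = 154 + (4 - 1/4*(-20) - 1/4*(-4)*sqrt(3))*90 = 154 + (4 + 5 + sqrt(3))*90 = 154 + (9 + sqrt(3))*90 = 154 + (810 + 90*sqrt(3)) = 964 + 90*sqrt(3)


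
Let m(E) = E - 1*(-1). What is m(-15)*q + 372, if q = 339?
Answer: -4374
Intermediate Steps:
m(E) = 1 + E (m(E) = E + 1 = 1 + E)
m(-15)*q + 372 = (1 - 15)*339 + 372 = -14*339 + 372 = -4746 + 372 = -4374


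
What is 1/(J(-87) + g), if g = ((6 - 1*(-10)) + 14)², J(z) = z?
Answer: 1/813 ≈ 0.0012300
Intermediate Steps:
g = 900 (g = ((6 + 10) + 14)² = (16 + 14)² = 30² = 900)
1/(J(-87) + g) = 1/(-87 + 900) = 1/813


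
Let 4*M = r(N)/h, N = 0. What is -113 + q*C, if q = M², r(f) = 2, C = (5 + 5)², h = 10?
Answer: -451/4 ≈ -112.75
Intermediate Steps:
C = 100 (C = 10² = 100)
M = 1/20 (M = (2/10)/4 = (2*(⅒))/4 = (¼)*(⅕) = 1/20 ≈ 0.050000)
q = 1/400 (q = (1/20)² = 1/400 ≈ 0.0025000)
-113 + q*C = -113 + (1/400)*100 = -113 + ¼ = -451/4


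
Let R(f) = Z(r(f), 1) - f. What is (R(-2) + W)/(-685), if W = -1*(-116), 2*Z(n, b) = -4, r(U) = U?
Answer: -116/685 ≈ -0.16934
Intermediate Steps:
Z(n, b) = -2 (Z(n, b) = (1/2)*(-4) = -2)
W = 116
R(f) = -2 - f
(R(-2) + W)/(-685) = ((-2 - 1*(-2)) + 116)/(-685) = ((-2 + 2) + 116)*(-1/685) = (0 + 116)*(-1/685) = 116*(-1/685) = -116/685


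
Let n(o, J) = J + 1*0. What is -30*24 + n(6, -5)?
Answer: -725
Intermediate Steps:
n(o, J) = J (n(o, J) = J + 0 = J)
-30*24 + n(6, -5) = -30*24 - 5 = -720 - 5 = -725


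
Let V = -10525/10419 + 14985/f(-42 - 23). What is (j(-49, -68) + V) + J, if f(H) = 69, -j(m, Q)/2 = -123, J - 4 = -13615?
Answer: -136997725/10419 ≈ -13149.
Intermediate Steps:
J = -13611 (J = 4 - 13615 = -13611)
j(m, Q) = 246 (j(m, Q) = -2*(-123) = 246)
V = 2252210/10419 (V = -10525/10419 + 14985/69 = -10525*1/10419 + 14985*(1/69) = -10525/10419 + 4995/23 = 2252210/10419 ≈ 216.16)
(j(-49, -68) + V) + J = (246 + 2252210/10419) - 13611 = 4815284/10419 - 13611 = -136997725/10419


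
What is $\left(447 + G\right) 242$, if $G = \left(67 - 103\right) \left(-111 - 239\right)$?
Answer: $3157374$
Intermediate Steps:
$G = 12600$ ($G = \left(-36\right) \left(-350\right) = 12600$)
$\left(447 + G\right) 242 = \left(447 + 12600\right) 242 = 13047 \cdot 242 = 3157374$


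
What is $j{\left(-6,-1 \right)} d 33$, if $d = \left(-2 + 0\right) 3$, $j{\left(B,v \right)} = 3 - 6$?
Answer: $594$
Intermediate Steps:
$j{\left(B,v \right)} = -3$ ($j{\left(B,v \right)} = 3 - 6 = -3$)
$d = -6$ ($d = \left(-2\right) 3 = -6$)
$j{\left(-6,-1 \right)} d 33 = \left(-3\right) \left(-6\right) 33 = 18 \cdot 33 = 594$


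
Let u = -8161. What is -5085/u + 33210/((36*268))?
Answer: 17782605/4374296 ≈ 4.0652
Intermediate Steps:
-5085/u + 33210/((36*268)) = -5085/(-8161) + 33210/((36*268)) = -5085*(-1/8161) + 33210/9648 = 5085/8161 + 33210*(1/9648) = 5085/8161 + 1845/536 = 17782605/4374296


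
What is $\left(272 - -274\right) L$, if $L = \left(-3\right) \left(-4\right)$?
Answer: $6552$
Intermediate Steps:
$L = 12$
$\left(272 - -274\right) L = \left(272 - -274\right) 12 = \left(272 + 274\right) 12 = 546 \cdot 12 = 6552$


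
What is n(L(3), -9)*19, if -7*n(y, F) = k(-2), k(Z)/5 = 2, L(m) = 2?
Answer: -190/7 ≈ -27.143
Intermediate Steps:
k(Z) = 10 (k(Z) = 5*2 = 10)
n(y, F) = -10/7 (n(y, F) = -⅐*10 = -10/7)
n(L(3), -9)*19 = -10/7*19 = -190/7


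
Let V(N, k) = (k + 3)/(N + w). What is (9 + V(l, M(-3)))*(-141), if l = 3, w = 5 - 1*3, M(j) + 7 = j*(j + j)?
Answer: -8319/5 ≈ -1663.8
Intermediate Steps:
M(j) = -7 + 2*j**2 (M(j) = -7 + j*(j + j) = -7 + j*(2*j) = -7 + 2*j**2)
w = 2 (w = 5 - 3 = 2)
V(N, k) = (3 + k)/(2 + N) (V(N, k) = (k + 3)/(N + 2) = (3 + k)/(2 + N))
(9 + V(l, M(-3)))*(-141) = (9 + (3 + (-7 + 2*(-3)**2))/(2 + 3))*(-141) = (9 + (3 + (-7 + 2*9))/5)*(-141) = (9 + (3 + (-7 + 18))/5)*(-141) = (9 + (3 + 11)/5)*(-141) = (9 + (1/5)*14)*(-141) = (9 + 14/5)*(-141) = (59/5)*(-141) = -8319/5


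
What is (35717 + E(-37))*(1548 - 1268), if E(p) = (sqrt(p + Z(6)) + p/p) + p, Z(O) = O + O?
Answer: 9990680 + 1400*I ≈ 9.9907e+6 + 1400.0*I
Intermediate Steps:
Z(O) = 2*O
E(p) = 1 + p + sqrt(12 + p) (E(p) = (sqrt(p + 2*6) + p/p) + p = (sqrt(p + 12) + 1) + p = (sqrt(12 + p) + 1) + p = (1 + sqrt(12 + p)) + p = 1 + p + sqrt(12 + p))
(35717 + E(-37))*(1548 - 1268) = (35717 + (1 - 37 + sqrt(12 - 37)))*(1548 - 1268) = (35717 + (1 - 37 + sqrt(-25)))*280 = (35717 + (1 - 37 + 5*I))*280 = (35717 + (-36 + 5*I))*280 = (35681 + 5*I)*280 = 9990680 + 1400*I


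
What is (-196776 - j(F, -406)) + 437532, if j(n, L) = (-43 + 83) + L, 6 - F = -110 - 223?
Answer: 241122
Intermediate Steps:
F = 339 (F = 6 - (-110 - 223) = 6 - 1*(-333) = 6 + 333 = 339)
j(n, L) = 40 + L
(-196776 - j(F, -406)) + 437532 = (-196776 - (40 - 406)) + 437532 = (-196776 - 1*(-366)) + 437532 = (-196776 + 366) + 437532 = -196410 + 437532 = 241122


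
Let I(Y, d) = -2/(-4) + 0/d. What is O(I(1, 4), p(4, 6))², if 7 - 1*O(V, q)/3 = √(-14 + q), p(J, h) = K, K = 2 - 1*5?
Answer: 288 - 126*I*√17 ≈ 288.0 - 519.51*I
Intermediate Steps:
I(Y, d) = ½ (I(Y, d) = -2*(-¼) + 0 = ½ + 0 = ½)
K = -3 (K = 2 - 5 = -3)
p(J, h) = -3
O(V, q) = 21 - 3*√(-14 + q)
O(I(1, 4), p(4, 6))² = (21 - 3*√(-14 - 3))² = (21 - 3*I*√17)²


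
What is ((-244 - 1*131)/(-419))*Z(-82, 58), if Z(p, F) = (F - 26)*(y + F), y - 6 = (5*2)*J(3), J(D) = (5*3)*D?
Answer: 6168000/419 ≈ 14721.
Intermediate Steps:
J(D) = 15*D
y = 456 (y = 6 + (5*2)*(15*3) = 6 + 10*45 = 6 + 450 = 456)
Z(p, F) = (-26 + F)*(456 + F) (Z(p, F) = (F - 26)*(456 + F) = (-26 + F)*(456 + F))
((-244 - 1*131)/(-419))*Z(-82, 58) = ((-244 - 1*131)/(-419))*(-11856 + 58² + 430*58) = ((-244 - 131)*(-1/419))*(-11856 + 3364 + 24940) = -375*(-1/419)*16448 = (375/419)*16448 = 6168000/419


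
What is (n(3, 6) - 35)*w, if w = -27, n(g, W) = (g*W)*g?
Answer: -513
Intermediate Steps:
n(g, W) = W*g**2 (n(g, W) = (W*g)*g = W*g**2)
(n(3, 6) - 35)*w = (6*3**2 - 35)*(-27) = (6*9 - 35)*(-27) = (54 - 35)*(-27) = 19*(-27) = -513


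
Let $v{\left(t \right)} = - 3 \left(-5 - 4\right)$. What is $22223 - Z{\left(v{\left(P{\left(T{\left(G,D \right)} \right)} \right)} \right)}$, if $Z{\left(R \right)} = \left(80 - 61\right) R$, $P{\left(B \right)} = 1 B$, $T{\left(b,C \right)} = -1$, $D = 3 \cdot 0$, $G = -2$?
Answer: $21710$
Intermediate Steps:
$D = 0$
$P{\left(B \right)} = B$
$v{\left(t \right)} = 27$ ($v{\left(t \right)} = \left(-3\right) \left(-9\right) = 27$)
$Z{\left(R \right)} = 19 R$ ($Z{\left(R \right)} = \left(80 - 61\right) R = 19 R$)
$22223 - Z{\left(v{\left(P{\left(T{\left(G,D \right)} \right)} \right)} \right)} = 22223 - 19 \cdot 27 = 22223 - 513 = 21710$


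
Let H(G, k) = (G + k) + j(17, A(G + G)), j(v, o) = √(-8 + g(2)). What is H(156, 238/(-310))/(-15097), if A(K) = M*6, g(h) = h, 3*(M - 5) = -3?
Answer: -24061/2340035 - I*√6/15097 ≈ -0.010282 - 0.00016225*I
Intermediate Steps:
M = 4 (M = 5 + (⅓)*(-3) = 5 - 1 = 4)
A(K) = 24 (A(K) = 4*6 = 24)
j(v, o) = I*√6 (j(v, o) = √(-8 + 2) = √(-6) = I*√6)
H(G, k) = G + k + I*√6 (H(G, k) = (G + k) + I*√6 = G + k + I*√6)
H(156, 238/(-310))/(-15097) = (156 + 238/(-310) + I*√6)/(-15097) = (156 + 238*(-1/310) + I*√6)*(-1/15097) = (156 - 119/155 + I*√6)*(-1/15097) = (24061/155 + I*√6)*(-1/15097) = -24061/2340035 - I*√6/15097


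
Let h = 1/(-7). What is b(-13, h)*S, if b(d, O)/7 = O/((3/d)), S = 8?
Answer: 104/3 ≈ 34.667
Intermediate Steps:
h = -⅐ ≈ -0.14286
b(d, O) = 7*O*d/3 (b(d, O) = 7*(O/((3/d))) = 7*(O*(d/3)) = 7*(O*d/3) = 7*O*d/3)
b(-13, h)*S = ((7/3)*(-⅐)*(-13))*8 = (13/3)*8 = 104/3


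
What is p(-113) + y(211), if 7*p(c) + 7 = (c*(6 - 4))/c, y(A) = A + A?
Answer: 2949/7 ≈ 421.29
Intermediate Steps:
y(A) = 2*A
p(c) = -5/7 (p(c) = -1 + ((c*(6 - 4))/c)/7 = -1 + ((c*2)/c)/7 = -1 + ((2*c)/c)/7 = -1 + (⅐)*2 = -1 + 2/7 = -5/7)
p(-113) + y(211) = -5/7 + 2*211 = -5/7 + 422 = 2949/7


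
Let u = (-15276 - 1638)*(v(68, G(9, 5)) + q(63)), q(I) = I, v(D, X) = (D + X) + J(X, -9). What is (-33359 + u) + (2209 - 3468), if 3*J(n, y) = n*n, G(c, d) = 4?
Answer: -2408216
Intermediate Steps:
J(n, y) = n**2/3 (J(n, y) = (n*n)/3 = n**2/3)
v(D, X) = D + X + X**2/3 (v(D, X) = (D + X) + X**2/3 = D + X + X**2/3)
u = -2373598 (u = (-15276 - 1638)*((68 + 4 + (1/3)*4**2) + 63) = -16914*((68 + 4 + (1/3)*16) + 63) = -16914*((68 + 4 + 16/3) + 63) = -16914*(232/3 + 63) = -16914*421/3 = -2373598)
(-33359 + u) + (2209 - 3468) = (-33359 - 2373598) + (2209 - 3468) = -2406957 - 1259 = -2408216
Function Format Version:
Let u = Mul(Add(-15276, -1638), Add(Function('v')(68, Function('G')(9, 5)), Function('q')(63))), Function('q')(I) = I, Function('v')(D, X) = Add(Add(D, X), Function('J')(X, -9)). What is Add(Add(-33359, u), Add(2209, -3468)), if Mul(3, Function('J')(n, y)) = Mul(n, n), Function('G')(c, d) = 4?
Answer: -2408216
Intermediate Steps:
Function('J')(n, y) = Mul(Rational(1, 3), Pow(n, 2)) (Function('J')(n, y) = Mul(Rational(1, 3), Mul(n, n)) = Mul(Rational(1, 3), Pow(n, 2)))
Function('v')(D, X) = Add(D, X, Mul(Rational(1, 3), Pow(X, 2))) (Function('v')(D, X) = Add(Add(D, X), Mul(Rational(1, 3), Pow(X, 2))) = Add(D, X, Mul(Rational(1, 3), Pow(X, 2))))
u = -2373598 (u = Mul(Add(-15276, -1638), Add(Add(68, 4, Mul(Rational(1, 3), Pow(4, 2))), 63)) = Mul(-16914, Add(Add(68, 4, Mul(Rational(1, 3), 16)), 63)) = Mul(-16914, Add(Add(68, 4, Rational(16, 3)), 63)) = Mul(-16914, Add(Rational(232, 3), 63)) = Mul(-16914, Rational(421, 3)) = -2373598)
Add(Add(-33359, u), Add(2209, -3468)) = Add(Add(-33359, -2373598), Add(2209, -3468)) = Add(-2406957, -1259) = -2408216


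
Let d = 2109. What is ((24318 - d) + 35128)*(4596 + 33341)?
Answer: 2175193769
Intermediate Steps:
((24318 - d) + 35128)*(4596 + 33341) = ((24318 - 1*2109) + 35128)*(4596 + 33341) = ((24318 - 2109) + 35128)*37937 = (22209 + 35128)*37937 = 57337*37937 = 2175193769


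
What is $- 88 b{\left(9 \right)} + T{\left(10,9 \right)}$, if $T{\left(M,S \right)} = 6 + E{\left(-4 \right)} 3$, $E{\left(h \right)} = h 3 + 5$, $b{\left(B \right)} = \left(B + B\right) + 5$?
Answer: $-2039$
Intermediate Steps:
$b{\left(B \right)} = 5 + 2 B$ ($b{\left(B \right)} = 2 B + 5 = 5 + 2 B$)
$E{\left(h \right)} = 5 + 3 h$ ($E{\left(h \right)} = 3 h + 5 = 5 + 3 h$)
$T{\left(M,S \right)} = -15$ ($T{\left(M,S \right)} = 6 + \left(5 + 3 \left(-4\right)\right) 3 = 6 + \left(5 - 12\right) 3 = 6 - 21 = -15$)
$- 88 b{\left(9 \right)} + T{\left(10,9 \right)} = - 88 \left(5 + 2 \cdot 9\right) - 15 = - 88 \left(5 + 18\right) - 15 = \left(-88\right) 23 - 15 = -2024 - 15 = -2039$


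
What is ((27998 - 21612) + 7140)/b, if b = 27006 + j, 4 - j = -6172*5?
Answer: 6763/28935 ≈ 0.23373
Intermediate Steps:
j = 30864 (j = 4 - (-6172)*5 = 4 - 1*(-30860) = 4 + 30860 = 30864)
b = 57870 (b = 27006 + 30864 = 57870)
((27998 - 21612) + 7140)/b = ((27998 - 21612) + 7140)/57870 = (6386 + 7140)*(1/57870) = 13526*(1/57870) = 6763/28935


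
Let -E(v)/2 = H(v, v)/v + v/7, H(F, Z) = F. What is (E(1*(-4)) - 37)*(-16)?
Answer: 4240/7 ≈ 605.71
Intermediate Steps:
E(v) = -2 - 2*v/7 (E(v) = -2*(v/v + v/7) = -2*(1 + v*(1/7)) = -2*(1 + v/7) = -2 - 2*v/7)
(E(1*(-4)) - 37)*(-16) = ((-2 - 2*(-4)/7) - 37)*(-16) = ((-2 - 2/7*(-4)) - 37)*(-16) = ((-2 + 8/7) - 37)*(-16) = (-6/7 - 37)*(-16) = -265/7*(-16) = 4240/7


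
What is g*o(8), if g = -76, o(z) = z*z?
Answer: -4864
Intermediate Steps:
o(z) = z²
g*o(8) = -76*8² = -76*64 = -4864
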